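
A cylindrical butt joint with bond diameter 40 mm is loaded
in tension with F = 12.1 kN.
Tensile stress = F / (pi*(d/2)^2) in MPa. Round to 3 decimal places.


Area = pi * (40/2)^2 = 1256.6371 mm^2
Stress = 12.1*1000 / 1256.6371
= 9.629 MPa

9.629


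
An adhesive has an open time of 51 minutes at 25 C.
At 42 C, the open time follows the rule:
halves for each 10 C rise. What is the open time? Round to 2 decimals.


Factor = 2^((42-25)/10) = 3.2490
Open time = 51 / 3.2490 = 15.70 min

15.70


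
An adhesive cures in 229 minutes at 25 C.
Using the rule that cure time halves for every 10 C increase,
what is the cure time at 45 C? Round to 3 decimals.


Factor = 2^((45 - 25) / 10) = 4.0000
Cure time = 229 / 4.0000
= 57.250 minutes

57.250


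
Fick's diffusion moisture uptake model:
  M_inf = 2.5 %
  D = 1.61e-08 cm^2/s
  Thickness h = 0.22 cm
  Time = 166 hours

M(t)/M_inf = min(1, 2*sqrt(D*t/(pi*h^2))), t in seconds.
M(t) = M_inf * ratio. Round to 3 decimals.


t_sec = 166 * 3600 = 597600
ratio = 2*sqrt(1.61e-08*597600/(pi*0.22^2))
= min(1, 0.503096)
= 0.503096
M(t) = 2.5 * 0.503096 = 1.258 %

1.258


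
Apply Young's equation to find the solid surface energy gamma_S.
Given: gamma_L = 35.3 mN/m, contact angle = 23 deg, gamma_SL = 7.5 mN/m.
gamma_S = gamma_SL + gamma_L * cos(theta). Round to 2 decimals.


theta_rad = 23 * pi/180 = 0.401426
gamma_S = 7.5 + 35.3 * cos(0.401426)
= 39.99 mN/m

39.99


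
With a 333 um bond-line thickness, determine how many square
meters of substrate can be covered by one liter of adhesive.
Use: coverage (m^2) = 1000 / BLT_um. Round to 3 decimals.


Coverage = 1000 / 333 = 3.003 m^2

3.003


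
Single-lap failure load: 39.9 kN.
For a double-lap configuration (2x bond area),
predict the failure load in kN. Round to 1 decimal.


Failure load = 39.9 * 2 = 79.8 kN

79.8


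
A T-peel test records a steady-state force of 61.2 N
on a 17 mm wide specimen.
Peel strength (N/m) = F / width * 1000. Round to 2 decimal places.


Peel strength = 61.2 / 17 * 1000
= 3600.00 N/m

3600.00


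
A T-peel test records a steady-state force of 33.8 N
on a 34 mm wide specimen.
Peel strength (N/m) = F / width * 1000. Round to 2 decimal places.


Peel strength = 33.8 / 34 * 1000
= 994.12 N/m

994.12


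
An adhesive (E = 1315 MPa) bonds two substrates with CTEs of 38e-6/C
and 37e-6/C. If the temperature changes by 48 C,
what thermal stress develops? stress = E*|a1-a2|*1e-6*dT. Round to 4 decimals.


Stress = 1315 * |38 - 37| * 1e-6 * 48
= 0.0631 MPa

0.0631


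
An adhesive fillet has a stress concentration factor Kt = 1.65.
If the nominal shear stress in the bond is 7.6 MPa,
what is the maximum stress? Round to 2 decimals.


Max stress = 7.6 * 1.65 = 12.54 MPa

12.54


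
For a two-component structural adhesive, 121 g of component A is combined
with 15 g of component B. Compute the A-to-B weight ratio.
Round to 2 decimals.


Weight ratio A:B = 121 / 15
= 8.07

8.07


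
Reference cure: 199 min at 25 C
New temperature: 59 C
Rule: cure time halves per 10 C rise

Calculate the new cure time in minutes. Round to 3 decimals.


factor = 2^((59-25)/10) = 10.5561
t_new = 199 / 10.5561 = 18.852 min

18.852


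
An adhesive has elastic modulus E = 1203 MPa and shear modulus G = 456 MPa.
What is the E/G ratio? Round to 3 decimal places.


E/G = 1203 / 456 = 2.638

2.638


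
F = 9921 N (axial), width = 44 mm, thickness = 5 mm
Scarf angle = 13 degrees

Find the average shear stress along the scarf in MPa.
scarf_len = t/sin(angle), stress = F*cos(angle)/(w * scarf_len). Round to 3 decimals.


scarf_len = 5/sin(13 deg) = 22.2271
cos(13 deg) = 0.974370
stress = 9921*0.974370/(44*22.2271) = 9.884 MPa

9.884


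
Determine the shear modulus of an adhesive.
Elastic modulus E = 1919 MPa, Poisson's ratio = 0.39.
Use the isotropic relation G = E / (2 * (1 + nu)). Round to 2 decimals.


G = 1919 / (2*(1+0.39)) = 1919 / 2.78
= 690.29 MPa

690.29


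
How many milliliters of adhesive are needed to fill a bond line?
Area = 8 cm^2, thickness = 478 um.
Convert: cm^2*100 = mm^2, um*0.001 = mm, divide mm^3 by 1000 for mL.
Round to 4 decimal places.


= (8 * 100) * (478 * 0.001) / 1000
= 0.3824 mL

0.3824


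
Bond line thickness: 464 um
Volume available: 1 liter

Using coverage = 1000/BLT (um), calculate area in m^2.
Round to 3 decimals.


1 L = 1e6 mm^3, thickness = 464 um = 0.464 mm
Area = 1e6 / 0.464 mm^2 = (1e6 / 0.464) / 1e6 m^2 = 1000 / 464 m^2
= 2.155 m^2

2.155


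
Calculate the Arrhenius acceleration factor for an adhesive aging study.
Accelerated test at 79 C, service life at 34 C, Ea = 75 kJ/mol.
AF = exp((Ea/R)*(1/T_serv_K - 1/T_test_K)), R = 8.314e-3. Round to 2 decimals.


T_test = 352.15 K, T_serv = 307.15 K
Ea/R = 75 / 0.008314 = 9020.93
AF = exp(9020.93 * (1/307.15 - 1/352.15))
= 42.65

42.65


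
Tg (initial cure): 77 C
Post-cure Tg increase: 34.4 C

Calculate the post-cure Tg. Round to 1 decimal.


Post-cure Tg = 77 + 34.4 = 111.4 C

111.4


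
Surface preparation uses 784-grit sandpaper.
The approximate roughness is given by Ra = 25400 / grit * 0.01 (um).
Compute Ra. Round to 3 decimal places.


Ra = 25400 / 784 * 0.01
= 254 / 784
= 0.324 um

0.324


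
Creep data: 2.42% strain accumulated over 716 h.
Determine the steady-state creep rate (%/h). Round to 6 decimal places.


Rate = 2.42 / 716 = 0.003380 %/h

0.003380


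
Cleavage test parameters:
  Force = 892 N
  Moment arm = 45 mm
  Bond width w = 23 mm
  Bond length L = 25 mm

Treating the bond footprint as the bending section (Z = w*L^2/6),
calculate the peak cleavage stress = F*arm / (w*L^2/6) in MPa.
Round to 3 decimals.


M = 892 * 45 = 40140 N*mm
Z = 23 * 25^2 / 6 = 14375 / 6 mm^3
sigma = M / Z = 6 * 40140 / 14375 = 240840 / 14375
= 16.754 MPa

16.754


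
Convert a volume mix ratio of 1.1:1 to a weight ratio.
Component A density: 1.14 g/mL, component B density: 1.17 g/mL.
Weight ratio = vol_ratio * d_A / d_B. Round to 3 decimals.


= 1.1 * 1.14 / 1.17 = 1.072

1.072


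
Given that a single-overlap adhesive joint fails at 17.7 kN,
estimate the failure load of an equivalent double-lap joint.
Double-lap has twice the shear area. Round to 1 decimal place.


Double-lap factor = 2
Expected load = 17.7 * 2 = 35.4 kN

35.4


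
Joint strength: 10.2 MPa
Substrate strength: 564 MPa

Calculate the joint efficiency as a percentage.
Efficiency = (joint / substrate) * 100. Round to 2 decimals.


Efficiency = (10.2 / 564) * 100 = 1.81%

1.81


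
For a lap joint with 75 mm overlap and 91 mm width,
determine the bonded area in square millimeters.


Area = 75 * 91 = 6825 mm^2

6825


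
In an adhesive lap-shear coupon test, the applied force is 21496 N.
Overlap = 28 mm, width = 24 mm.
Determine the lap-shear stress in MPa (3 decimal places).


stress = F / (overlap * width)
= 21496 / (28 * 24)
= 31.988 MPa

31.988


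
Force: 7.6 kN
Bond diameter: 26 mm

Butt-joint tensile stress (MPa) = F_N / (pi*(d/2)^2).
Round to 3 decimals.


F_N = 7.6 * 1000 = 7600.0 N
A = pi*(13.0)^2 = 530.9292 mm^2
stress = 7600.0 / 530.9292 = 14.315 MPa

14.315


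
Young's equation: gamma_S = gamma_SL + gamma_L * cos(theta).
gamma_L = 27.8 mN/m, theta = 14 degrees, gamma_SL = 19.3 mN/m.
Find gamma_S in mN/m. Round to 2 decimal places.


cos(14 deg) = 0.970296
gamma_S = 19.3 + 27.8 * 0.970296
= 46.27 mN/m

46.27


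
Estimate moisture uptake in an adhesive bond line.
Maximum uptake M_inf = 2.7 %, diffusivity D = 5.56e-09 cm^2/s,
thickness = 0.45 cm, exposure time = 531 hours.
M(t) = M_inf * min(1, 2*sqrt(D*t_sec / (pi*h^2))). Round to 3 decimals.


Convert time: 531 h = 1911600 s
ratio = min(1, 2*sqrt(5.56e-09*1911600/(pi*0.45^2)))
= 0.258511
M(t) = 2.7 * 0.258511 = 0.698%

0.698


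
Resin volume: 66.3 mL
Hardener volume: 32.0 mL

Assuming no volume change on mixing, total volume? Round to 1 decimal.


V_total = 66.3 + 32.0 = 98.3 mL

98.3


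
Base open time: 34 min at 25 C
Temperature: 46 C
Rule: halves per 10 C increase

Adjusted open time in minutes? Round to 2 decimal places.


Acceleration = 2^((46-25)/10) = 4.2871
Open time = 34 / 4.2871 = 7.93 min

7.93


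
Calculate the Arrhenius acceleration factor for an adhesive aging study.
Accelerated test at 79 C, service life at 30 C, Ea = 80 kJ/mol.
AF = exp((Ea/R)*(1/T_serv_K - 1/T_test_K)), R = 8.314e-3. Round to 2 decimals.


T_test = 352.15 K, T_serv = 303.15 K
Ea/R = 80 / 0.008314 = 9622.32
AF = exp(9622.32 * (1/303.15 - 1/352.15))
= 82.82

82.82


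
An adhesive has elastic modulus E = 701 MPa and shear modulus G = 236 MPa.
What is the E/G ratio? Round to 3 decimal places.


E/G = 701 / 236 = 2.970

2.970


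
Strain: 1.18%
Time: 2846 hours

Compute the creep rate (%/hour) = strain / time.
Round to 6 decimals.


Creep rate = 1.18 / 2846
= 0.000415 %/h

0.000415


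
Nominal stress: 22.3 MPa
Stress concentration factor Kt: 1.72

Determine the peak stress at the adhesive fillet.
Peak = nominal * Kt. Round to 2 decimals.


Peak stress = 22.3 * 1.72
= 38.36 MPa

38.36


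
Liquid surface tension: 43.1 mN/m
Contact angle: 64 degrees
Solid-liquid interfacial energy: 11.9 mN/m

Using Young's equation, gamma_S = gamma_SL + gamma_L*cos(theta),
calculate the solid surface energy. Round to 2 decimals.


gamma_S = 11.9 + 43.1 * cos(64)
= 30.79 mN/m

30.79


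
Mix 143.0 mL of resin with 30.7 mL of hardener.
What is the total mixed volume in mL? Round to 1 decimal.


Total = 143.0 + 30.7 = 173.7 mL

173.7


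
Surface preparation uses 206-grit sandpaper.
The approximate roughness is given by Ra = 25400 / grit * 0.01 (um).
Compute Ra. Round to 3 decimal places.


Ra = 25400 / 206 * 0.01
= 254 / 206
= 1.233 um

1.233


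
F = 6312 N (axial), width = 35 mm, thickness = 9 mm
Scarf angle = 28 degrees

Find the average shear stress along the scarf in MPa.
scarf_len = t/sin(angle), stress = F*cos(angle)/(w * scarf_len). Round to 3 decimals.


scarf_len = 9/sin(28 deg) = 19.1705
cos(28 deg) = 0.882948
stress = 6312*0.882948/(35*19.1705) = 8.306 MPa

8.306


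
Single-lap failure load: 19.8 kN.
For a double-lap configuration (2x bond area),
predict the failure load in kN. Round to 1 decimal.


Failure load = 19.8 * 2 = 39.6 kN

39.6


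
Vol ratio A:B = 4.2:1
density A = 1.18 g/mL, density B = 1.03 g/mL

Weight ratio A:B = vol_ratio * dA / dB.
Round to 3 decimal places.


Weight ratio = 4.2 * 1.18 / 1.03
= 4.812

4.812


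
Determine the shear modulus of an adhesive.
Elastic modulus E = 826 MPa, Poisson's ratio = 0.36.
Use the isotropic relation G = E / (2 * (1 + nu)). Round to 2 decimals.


G = 826 / (2*(1+0.36)) = 826 / 2.72
= 303.68 MPa

303.68


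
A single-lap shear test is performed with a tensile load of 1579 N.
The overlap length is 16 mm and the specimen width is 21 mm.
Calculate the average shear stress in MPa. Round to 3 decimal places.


Shear stress = F / (overlap * width)
= 1579 / (16 * 21)
= 1579 / 336
= 4.699 MPa

4.699


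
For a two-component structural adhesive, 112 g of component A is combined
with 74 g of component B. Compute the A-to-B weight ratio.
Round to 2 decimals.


Weight ratio A:B = 112 / 74
= 1.51

1.51


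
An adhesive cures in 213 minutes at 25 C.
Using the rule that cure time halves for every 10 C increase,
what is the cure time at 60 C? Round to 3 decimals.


Factor = 2^((60 - 25) / 10) = 11.3137
Cure time = 213 / 11.3137
= 18.827 minutes

18.827


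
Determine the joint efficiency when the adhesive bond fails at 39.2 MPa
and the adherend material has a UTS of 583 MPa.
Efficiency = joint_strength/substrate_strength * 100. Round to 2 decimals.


Joint efficiency = 39.2 / 583 * 100
= 6.72%

6.72


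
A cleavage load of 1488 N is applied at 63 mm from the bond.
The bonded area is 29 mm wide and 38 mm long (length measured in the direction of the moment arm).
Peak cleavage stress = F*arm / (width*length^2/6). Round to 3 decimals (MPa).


Moment = 1488 * 63 = 93744 N*mm
Section modulus = 29 * 1444 / 6 = 41876 / 6 mm^3
Stress = 93744 / (41876 / 6) = 562464 / 41876
= 13.432 MPa

13.432


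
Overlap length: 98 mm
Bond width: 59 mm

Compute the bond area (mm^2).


Bond area = 98 * 59 = 5782 mm^2

5782


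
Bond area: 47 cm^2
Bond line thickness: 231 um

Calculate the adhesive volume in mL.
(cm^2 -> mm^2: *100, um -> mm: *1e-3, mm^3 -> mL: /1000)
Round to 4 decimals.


V = 47*100 * 231*1e-3 / 1000
= 1.0857 mL

1.0857


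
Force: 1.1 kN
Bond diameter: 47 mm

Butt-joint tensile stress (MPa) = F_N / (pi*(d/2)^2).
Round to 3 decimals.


F_N = 1.1 * 1000 = 1100.0 N
A = pi*(23.5)^2 = 1734.9445 mm^2
stress = 1100.0 / 1734.9445 = 0.634 MPa

0.634


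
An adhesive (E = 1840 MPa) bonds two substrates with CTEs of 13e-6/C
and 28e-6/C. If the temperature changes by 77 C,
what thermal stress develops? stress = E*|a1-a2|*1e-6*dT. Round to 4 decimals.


Stress = 1840 * |13 - 28| * 1e-6 * 77
= 2.1252 MPa

2.1252


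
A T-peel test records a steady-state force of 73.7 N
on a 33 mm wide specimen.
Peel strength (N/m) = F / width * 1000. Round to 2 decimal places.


Peel strength = 73.7 / 33 * 1000
= 2233.33 N/m

2233.33


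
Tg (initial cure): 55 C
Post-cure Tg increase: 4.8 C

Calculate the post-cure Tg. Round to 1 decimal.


Post-cure Tg = 55 + 4.8 = 59.8 C

59.8


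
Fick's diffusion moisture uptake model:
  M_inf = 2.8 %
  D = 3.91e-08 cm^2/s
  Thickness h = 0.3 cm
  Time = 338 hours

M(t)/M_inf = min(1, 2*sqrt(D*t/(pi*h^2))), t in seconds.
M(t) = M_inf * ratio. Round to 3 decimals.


t_sec = 338 * 3600 = 1216800
ratio = 2*sqrt(3.91e-08*1216800/(pi*0.3^2))
= min(1, 0.820412)
= 0.820412
M(t) = 2.8 * 0.820412 = 2.297 %

2.297


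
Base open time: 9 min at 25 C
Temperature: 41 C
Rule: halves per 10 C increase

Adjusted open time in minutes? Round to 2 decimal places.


Acceleration = 2^((41-25)/10) = 3.0314
Open time = 9 / 3.0314 = 2.97 min

2.97


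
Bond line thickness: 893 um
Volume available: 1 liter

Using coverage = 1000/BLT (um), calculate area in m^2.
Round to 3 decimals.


1 L = 1e6 mm^3, thickness = 893 um = 0.893 mm
Area = 1e6 / 0.893 mm^2 = (1e6 / 0.893) / 1e6 m^2 = 1000 / 893 m^2
= 1.120 m^2

1.120


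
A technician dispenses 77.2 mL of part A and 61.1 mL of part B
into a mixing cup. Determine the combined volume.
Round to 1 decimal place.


Combined volume = 77.2 + 61.1
= 138.3 mL

138.3


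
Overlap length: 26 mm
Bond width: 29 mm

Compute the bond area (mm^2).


Bond area = 26 * 29 = 754 mm^2

754


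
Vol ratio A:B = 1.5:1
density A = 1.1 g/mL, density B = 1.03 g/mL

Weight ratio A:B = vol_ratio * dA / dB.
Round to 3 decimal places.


Weight ratio = 1.5 * 1.1 / 1.03
= 1.602

1.602


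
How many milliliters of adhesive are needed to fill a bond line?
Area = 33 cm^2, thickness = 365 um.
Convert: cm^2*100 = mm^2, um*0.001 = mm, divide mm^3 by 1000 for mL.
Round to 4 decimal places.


= (33 * 100) * (365 * 0.001) / 1000
= 1.2045 mL

1.2045


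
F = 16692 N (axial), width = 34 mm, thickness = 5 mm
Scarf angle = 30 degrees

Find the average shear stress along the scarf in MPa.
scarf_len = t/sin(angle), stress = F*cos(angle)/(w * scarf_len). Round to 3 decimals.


scarf_len = 5/sin(30 deg) = 10.0000
cos(30 deg) = 0.866025
stress = 16692*0.866025/(34*10.0000) = 42.517 MPa

42.517


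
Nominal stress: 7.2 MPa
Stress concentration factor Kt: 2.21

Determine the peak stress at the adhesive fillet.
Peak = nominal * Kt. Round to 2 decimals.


Peak stress = 7.2 * 2.21
= 15.91 MPa

15.91


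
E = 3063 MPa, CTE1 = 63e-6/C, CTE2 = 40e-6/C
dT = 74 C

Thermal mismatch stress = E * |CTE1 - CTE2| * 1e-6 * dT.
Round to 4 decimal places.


= 3063 * 23e-6 * 74
= 5.2132 MPa

5.2132


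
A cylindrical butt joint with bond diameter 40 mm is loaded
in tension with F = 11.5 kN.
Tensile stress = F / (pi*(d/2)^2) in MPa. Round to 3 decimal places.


Area = pi * (40/2)^2 = 1256.6371 mm^2
Stress = 11.5*1000 / 1256.6371
= 9.151 MPa

9.151


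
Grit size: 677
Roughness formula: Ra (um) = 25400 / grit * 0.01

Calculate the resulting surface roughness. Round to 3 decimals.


Ra = 25400 / 677 * 0.01
= 0.375 um

0.375


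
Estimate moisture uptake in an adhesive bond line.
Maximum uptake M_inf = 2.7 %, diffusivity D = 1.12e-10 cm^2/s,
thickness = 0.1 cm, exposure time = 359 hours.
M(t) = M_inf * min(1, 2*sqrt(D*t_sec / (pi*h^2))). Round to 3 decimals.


Convert time: 359 h = 1292400 s
ratio = min(1, 2*sqrt(1.12e-10*1292400/(pi*0.1^2)))
= 0.135757
M(t) = 2.7 * 0.135757 = 0.367%

0.367


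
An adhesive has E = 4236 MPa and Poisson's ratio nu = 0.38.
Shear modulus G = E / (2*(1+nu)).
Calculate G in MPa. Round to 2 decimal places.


G = 4236 / (2*(1+0.38))
= 4236 / 2.76
= 1534.78 MPa

1534.78


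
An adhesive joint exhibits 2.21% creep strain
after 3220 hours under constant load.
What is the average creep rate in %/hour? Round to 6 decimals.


Creep rate = strain / time
= 2.21 / 3220
= 0.000686 %/h

0.000686


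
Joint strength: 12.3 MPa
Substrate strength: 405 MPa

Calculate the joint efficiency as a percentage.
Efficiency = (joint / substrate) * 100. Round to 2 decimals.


Efficiency = (12.3 / 405) * 100 = 3.04%

3.04


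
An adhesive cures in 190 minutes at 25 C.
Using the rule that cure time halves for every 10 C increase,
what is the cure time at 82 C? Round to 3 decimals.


Factor = 2^((82 - 25) / 10) = 51.9842
Cure time = 190 / 51.9842
= 3.655 minutes

3.655


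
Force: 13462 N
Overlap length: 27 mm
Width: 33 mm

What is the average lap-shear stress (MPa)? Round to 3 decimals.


Average shear stress = F / (overlap * width)
= 13462 / (27 * 33)
= 15.109 MPa

15.109


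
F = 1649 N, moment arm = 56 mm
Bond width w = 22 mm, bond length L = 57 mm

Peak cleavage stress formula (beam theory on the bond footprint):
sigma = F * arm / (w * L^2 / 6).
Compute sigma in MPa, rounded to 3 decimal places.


sigma = (1649 * 56) / (22 * 3249 / 6)
= 92344 * 6 / 71478
= 554064 / 71478
= 7.752 MPa

7.752


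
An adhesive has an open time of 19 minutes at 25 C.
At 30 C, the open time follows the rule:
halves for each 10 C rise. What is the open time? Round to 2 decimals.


Factor = 2^((30-25)/10) = 1.4142
Open time = 19 / 1.4142 = 13.44 min

13.44


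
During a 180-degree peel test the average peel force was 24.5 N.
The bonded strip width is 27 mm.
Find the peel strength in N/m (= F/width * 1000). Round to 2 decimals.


Peel strength = F/width * 1000
= 24.5 / 27 * 1000
= 907.41 N/m

907.41


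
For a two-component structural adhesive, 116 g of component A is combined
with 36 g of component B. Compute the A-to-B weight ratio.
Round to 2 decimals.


Weight ratio A:B = 116 / 36
= 3.22

3.22


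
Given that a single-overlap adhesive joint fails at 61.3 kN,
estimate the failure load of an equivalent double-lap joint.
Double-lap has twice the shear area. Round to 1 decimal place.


Double-lap factor = 2
Expected load = 61.3 * 2 = 122.6 kN

122.6


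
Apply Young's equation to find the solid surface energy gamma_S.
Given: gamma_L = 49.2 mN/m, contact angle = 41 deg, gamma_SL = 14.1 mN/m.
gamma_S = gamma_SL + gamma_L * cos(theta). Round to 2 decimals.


theta_rad = 41 * pi/180 = 0.715585
gamma_S = 14.1 + 49.2 * cos(0.715585)
= 51.23 mN/m

51.23


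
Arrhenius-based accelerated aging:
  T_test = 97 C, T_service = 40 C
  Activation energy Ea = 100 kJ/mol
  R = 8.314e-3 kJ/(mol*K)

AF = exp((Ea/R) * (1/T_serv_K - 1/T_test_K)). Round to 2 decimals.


T_test_K = 370.15, T_serv_K = 313.15
AF = exp((100/8.314e-3) * (1/313.15 - 1/370.15))
= 370.45

370.45


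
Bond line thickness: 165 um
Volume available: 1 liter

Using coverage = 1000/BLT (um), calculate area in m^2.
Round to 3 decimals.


1 L = 1e6 mm^3, thickness = 165 um = 0.165 mm
Area = 1e6 / 0.165 mm^2 = (1e6 / 0.165) / 1e6 m^2 = 1000 / 165 m^2
= 6.061 m^2

6.061


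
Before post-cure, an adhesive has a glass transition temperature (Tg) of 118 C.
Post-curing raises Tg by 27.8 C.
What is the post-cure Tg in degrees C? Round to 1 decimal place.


Tg_post = Tg_base + delta_Tg
= 118 + 27.8
= 145.8 C

145.8


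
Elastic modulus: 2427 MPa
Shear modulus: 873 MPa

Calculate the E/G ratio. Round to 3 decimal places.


E / G = 2427 / 873 = 2.780

2.780


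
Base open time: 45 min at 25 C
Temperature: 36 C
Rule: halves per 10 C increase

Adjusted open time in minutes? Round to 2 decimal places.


Acceleration = 2^((36-25)/10) = 2.1435
Open time = 45 / 2.1435 = 20.99 min

20.99


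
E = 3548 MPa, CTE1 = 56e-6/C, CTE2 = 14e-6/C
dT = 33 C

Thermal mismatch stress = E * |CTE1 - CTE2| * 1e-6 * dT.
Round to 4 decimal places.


= 3548 * 42e-6 * 33
= 4.9175 MPa

4.9175


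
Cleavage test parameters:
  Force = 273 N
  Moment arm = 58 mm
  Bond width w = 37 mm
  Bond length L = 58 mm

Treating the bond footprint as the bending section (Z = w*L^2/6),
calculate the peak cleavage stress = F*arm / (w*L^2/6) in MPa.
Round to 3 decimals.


M = 273 * 58 = 15834 N*mm
Z = 37 * 58^2 / 6 = 124468 / 6 mm^3
sigma = M / Z = 6 * 15834 / 124468 = 95004 / 124468
= 0.763 MPa

0.763


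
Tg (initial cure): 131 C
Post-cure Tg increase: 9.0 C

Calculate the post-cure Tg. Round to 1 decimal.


Post-cure Tg = 131 + 9.0 = 140.0 C

140.0


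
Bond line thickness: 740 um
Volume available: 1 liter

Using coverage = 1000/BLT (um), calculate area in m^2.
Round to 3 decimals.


1 L = 1e6 mm^3, thickness = 740 um = 0.74 mm
Area = 1e6 / 0.74 mm^2 = (1e6 / 0.74) / 1e6 m^2 = 1000 / 740 m^2
= 1.351 m^2

1.351


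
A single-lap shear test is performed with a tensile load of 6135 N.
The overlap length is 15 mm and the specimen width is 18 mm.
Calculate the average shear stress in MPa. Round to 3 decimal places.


Shear stress = F / (overlap * width)
= 6135 / (15 * 18)
= 6135 / 270
= 22.722 MPa

22.722


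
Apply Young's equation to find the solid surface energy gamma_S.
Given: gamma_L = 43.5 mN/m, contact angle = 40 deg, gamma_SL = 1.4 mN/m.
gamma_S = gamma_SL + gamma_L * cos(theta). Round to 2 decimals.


theta_rad = 40 * pi/180 = 0.698132
gamma_S = 1.4 + 43.5 * cos(0.698132)
= 34.72 mN/m

34.72


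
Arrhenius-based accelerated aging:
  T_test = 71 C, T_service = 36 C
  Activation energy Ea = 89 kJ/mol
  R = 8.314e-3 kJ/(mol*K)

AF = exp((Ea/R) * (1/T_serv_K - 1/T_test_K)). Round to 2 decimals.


T_test_K = 344.15, T_serv_K = 309.15
AF = exp((89/8.314e-3) * (1/309.15 - 1/344.15))
= 33.84

33.84


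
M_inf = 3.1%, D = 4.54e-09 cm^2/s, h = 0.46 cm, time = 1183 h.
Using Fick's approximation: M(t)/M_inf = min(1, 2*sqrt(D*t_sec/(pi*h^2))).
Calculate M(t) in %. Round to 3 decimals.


t = 4258800 s
ratio = min(1, 2*sqrt(4.54e-09*4258800/(pi*0.2116)))
= 0.341090
M(t) = 3.1 * 0.341090 = 1.057%

1.057


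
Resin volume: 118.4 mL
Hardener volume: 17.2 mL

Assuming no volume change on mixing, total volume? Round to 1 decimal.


V_total = 118.4 + 17.2 = 135.6 mL

135.6


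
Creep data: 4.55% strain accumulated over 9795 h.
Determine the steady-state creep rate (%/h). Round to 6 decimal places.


Rate = 4.55 / 9795 = 0.000465 %/h

0.000465


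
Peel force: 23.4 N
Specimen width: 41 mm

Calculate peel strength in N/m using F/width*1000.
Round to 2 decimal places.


Peel strength = 23.4 / 41 * 1000 = 570.73 N/m

570.73


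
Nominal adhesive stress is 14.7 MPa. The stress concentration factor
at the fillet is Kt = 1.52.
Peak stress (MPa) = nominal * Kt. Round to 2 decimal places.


Peak = 14.7 * 1.52 = 22.34 MPa

22.34


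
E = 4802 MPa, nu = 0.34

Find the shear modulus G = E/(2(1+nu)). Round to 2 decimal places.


G = 4802 / (2 * 1.34)
= 1791.79 MPa

1791.79


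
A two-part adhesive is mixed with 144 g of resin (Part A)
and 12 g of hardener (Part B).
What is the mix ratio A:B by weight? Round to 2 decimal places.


Mix ratio = mass_A / mass_B
= 144 / 12
= 12.00

12.00


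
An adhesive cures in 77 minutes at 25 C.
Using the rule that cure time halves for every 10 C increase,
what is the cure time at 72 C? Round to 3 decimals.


Factor = 2^((72 - 25) / 10) = 25.9921
Cure time = 77 / 25.9921
= 2.962 minutes

2.962


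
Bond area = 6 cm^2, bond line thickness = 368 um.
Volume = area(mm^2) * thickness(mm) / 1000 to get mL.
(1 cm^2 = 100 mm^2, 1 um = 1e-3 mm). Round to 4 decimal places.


area_mm2 = 6 * 100 = 600
blt_mm = 368 * 1e-3 = 0.368
vol_mm3 = 600 * 0.368 = 220.8
vol_mL = 220.8 / 1000 = 0.2208 mL

0.2208


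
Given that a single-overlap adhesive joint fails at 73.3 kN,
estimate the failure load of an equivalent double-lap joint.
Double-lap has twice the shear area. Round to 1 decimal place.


Double-lap factor = 2
Expected load = 73.3 * 2 = 146.6 kN

146.6


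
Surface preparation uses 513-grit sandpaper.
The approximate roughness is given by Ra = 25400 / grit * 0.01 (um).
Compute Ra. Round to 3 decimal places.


Ra = 25400 / 513 * 0.01
= 254 / 513
= 0.495 um

0.495


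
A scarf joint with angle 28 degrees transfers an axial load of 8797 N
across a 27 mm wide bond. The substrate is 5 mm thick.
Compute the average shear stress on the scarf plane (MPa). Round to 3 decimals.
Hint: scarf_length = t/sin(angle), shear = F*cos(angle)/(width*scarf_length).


scarf_length = 5 / sin(28 deg) = 10.6503 mm
cos(28 deg) = 0.882948
shear stress = 8797 * 0.882948 / (27 * 10.6503)
= 27.011 MPa

27.011


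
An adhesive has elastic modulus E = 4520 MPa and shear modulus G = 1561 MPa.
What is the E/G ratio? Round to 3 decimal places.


E/G = 4520 / 1561 = 2.896

2.896


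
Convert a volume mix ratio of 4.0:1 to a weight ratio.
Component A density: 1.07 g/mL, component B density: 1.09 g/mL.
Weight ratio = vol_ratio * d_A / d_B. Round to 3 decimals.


= 4.0 * 1.07 / 1.09 = 3.927

3.927


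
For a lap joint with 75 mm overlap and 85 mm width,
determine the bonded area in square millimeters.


Area = 75 * 85 = 6375 mm^2

6375


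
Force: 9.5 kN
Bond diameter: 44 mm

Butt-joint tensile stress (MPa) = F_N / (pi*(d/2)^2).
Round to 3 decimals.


F_N = 9.5 * 1000 = 9500.0 N
A = pi*(22.0)^2 = 1520.5308 mm^2
stress = 9500.0 / 1520.5308 = 6.248 MPa

6.248


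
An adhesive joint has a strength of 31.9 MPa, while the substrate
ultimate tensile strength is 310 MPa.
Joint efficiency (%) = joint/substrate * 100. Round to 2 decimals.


Efficiency = 31.9 / 310 * 100
= 10.29%

10.29


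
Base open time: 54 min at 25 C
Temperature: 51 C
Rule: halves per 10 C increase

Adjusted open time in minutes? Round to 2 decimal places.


Acceleration = 2^((51-25)/10) = 6.0629
Open time = 54 / 6.0629 = 8.91 min

8.91


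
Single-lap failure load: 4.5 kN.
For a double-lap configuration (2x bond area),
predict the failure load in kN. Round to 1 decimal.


Failure load = 4.5 * 2 = 9.0 kN

9.0


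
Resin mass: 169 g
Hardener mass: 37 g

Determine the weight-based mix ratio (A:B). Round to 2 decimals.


Ratio = 169 / 37 = 4.57

4.57


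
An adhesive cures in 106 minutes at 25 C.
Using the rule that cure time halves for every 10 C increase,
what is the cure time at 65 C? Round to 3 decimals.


Factor = 2^((65 - 25) / 10) = 16.0000
Cure time = 106 / 16.0000
= 6.625 minutes

6.625


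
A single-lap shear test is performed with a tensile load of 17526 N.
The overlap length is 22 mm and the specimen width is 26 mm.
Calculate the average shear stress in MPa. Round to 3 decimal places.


Shear stress = F / (overlap * width)
= 17526 / (22 * 26)
= 17526 / 572
= 30.640 MPa

30.640


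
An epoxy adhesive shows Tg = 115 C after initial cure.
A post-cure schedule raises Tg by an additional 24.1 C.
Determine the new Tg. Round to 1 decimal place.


New Tg = 115 + 24.1
= 139.1 C

139.1


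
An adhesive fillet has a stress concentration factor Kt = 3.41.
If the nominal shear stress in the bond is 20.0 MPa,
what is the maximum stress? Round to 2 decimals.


Max stress = 20.0 * 3.41 = 68.20 MPa

68.20


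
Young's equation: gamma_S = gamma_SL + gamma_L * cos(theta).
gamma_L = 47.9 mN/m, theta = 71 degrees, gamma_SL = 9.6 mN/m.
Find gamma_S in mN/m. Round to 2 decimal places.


cos(71 deg) = 0.325568
gamma_S = 9.6 + 47.9 * 0.325568
= 25.19 mN/m

25.19


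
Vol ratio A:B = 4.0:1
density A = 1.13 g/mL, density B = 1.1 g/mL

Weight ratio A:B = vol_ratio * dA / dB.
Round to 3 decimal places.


Weight ratio = 4.0 * 1.13 / 1.1
= 4.109

4.109


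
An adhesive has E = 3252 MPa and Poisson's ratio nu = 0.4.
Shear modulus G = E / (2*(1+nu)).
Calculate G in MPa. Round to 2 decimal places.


G = 3252 / (2*(1+0.4))
= 3252 / 2.80
= 1161.43 MPa

1161.43


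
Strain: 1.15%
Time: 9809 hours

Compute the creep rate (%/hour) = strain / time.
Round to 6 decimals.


Creep rate = 1.15 / 9809
= 0.000117 %/h

0.000117


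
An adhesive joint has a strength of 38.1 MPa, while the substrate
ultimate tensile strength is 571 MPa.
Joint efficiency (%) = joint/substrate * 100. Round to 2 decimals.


Efficiency = 38.1 / 571 * 100
= 6.67%

6.67


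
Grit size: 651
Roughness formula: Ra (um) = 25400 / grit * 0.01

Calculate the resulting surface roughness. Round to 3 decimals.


Ra = 25400 / 651 * 0.01
= 0.390 um

0.390


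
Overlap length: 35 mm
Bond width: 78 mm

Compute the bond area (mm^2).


Bond area = 35 * 78 = 2730 mm^2

2730


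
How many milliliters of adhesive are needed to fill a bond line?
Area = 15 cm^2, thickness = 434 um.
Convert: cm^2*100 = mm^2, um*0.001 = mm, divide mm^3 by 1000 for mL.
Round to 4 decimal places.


= (15 * 100) * (434 * 0.001) / 1000
= 0.6510 mL

0.6510


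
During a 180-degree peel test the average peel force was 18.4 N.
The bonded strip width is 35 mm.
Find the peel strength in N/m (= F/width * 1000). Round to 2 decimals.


Peel strength = F/width * 1000
= 18.4 / 35 * 1000
= 525.71 N/m

525.71


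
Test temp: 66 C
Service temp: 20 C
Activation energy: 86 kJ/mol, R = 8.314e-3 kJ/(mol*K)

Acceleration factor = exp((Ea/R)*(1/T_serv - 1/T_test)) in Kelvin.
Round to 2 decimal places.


AF = exp((86/0.008314)*(1/293.15 - 1/339.15))
= 119.81

119.81


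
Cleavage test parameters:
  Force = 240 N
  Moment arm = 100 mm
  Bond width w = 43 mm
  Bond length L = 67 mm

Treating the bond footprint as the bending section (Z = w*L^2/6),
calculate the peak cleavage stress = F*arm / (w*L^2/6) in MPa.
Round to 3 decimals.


M = 240 * 100 = 24000 N*mm
Z = 43 * 67^2 / 6 = 193027 / 6 mm^3
sigma = M / Z = 6 * 24000 / 193027 = 144000 / 193027
= 0.746 MPa

0.746


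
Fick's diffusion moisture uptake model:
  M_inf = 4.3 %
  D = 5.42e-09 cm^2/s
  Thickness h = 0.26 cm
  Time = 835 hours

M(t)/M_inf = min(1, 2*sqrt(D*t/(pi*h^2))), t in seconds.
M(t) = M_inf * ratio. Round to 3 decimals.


t_sec = 835 * 3600 = 3006000
ratio = 2*sqrt(5.42e-09*3006000/(pi*0.26^2))
= min(1, 0.553957)
= 0.553957
M(t) = 4.3 * 0.553957 = 2.382 %

2.382


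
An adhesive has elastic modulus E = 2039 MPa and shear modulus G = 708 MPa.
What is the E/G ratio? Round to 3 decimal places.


E/G = 2039 / 708 = 2.880

2.880


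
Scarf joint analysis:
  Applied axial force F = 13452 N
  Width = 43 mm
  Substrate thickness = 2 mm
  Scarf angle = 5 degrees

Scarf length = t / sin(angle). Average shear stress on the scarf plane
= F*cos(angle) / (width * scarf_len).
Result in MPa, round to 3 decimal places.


Scarf length = 2 / sin(5 deg) = 22.9474 mm
cos(5 deg) = 0.996195
Shear = 13452 * 0.996195 / (43 * 22.9474)
= 13.581 MPa

13.581


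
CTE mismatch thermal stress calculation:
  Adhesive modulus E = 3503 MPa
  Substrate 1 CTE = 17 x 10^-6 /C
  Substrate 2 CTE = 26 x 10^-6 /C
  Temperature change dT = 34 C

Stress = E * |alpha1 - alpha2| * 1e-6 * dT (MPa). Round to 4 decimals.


delta_alpha = |17 - 26| = 9 x 10^-6/C
Stress = 3503 * 9e-6 * 34
= 1.0719 MPa

1.0719


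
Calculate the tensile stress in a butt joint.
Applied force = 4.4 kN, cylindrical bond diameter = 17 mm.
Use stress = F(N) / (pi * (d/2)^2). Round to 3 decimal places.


A = pi * 8.5^2 = 226.9801 mm^2
sigma = 4400.0 / 226.9801 = 19.385 MPa

19.385


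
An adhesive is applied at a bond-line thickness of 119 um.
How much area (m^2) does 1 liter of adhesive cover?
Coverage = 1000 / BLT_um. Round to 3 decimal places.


Coverage = 1000 / 119 = 8.403 m^2

8.403


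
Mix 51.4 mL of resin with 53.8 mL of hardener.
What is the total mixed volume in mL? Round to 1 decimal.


Total = 51.4 + 53.8 = 105.2 mL

105.2


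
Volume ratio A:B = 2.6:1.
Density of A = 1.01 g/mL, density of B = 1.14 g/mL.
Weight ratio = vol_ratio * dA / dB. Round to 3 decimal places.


Wt ratio = 2.6 * 1.01 / 1.14
= 2.304

2.304


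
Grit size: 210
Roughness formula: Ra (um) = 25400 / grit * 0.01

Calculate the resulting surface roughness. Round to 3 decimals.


Ra = 25400 / 210 * 0.01
= 1.210 um

1.210


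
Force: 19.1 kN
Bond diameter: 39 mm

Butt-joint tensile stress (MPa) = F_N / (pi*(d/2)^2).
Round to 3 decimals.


F_N = 19.1 * 1000 = 19100.0 N
A = pi*(19.5)^2 = 1194.5906 mm^2
stress = 19100.0 / 1194.5906 = 15.989 MPa

15.989


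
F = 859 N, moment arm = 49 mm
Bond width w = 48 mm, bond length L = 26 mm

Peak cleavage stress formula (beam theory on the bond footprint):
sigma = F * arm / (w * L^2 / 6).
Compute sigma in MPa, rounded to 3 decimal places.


sigma = (859 * 49) / (48 * 676 / 6)
= 42091 * 6 / 32448
= 252546 / 32448
= 7.783 MPa

7.783


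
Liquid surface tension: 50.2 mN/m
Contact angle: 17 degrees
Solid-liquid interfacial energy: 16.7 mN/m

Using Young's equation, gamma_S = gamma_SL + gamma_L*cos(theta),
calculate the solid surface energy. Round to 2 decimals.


gamma_S = 16.7 + 50.2 * cos(17)
= 64.71 mN/m

64.71


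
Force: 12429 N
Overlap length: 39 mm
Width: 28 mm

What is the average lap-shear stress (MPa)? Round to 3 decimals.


Average shear stress = F / (overlap * width)
= 12429 / (39 * 28)
= 11.382 MPa

11.382


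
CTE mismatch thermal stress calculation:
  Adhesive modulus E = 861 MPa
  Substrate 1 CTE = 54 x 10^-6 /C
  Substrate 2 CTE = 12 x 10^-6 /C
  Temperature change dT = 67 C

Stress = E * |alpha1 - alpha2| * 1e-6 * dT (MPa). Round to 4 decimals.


delta_alpha = |54 - 12| = 42 x 10^-6/C
Stress = 861 * 42e-6 * 67
= 2.4229 MPa

2.4229


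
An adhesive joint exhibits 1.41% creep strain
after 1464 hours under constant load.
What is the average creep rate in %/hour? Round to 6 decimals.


Creep rate = strain / time
= 1.41 / 1464
= 0.000963 %/h

0.000963


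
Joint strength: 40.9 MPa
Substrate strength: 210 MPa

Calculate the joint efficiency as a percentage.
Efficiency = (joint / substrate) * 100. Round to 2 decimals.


Efficiency = (40.9 / 210) * 100 = 19.48%

19.48


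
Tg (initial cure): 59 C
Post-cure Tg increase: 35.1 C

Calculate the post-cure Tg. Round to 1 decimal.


Post-cure Tg = 59 + 35.1 = 94.1 C

94.1


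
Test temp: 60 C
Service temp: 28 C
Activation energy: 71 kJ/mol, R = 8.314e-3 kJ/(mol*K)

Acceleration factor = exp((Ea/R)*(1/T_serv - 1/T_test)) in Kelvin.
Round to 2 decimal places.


AF = exp((71/0.008314)*(1/301.15 - 1/333.15))
= 15.24

15.24


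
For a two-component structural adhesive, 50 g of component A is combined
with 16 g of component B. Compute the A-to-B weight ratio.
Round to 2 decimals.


Weight ratio A:B = 50 / 16
= 3.13

3.13


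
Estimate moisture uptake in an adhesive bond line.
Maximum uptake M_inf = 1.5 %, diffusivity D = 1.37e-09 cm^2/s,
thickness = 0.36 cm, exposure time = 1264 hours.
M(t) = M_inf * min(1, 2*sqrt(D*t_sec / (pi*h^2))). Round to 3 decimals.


Convert time: 1264 h = 4550400 s
ratio = min(1, 2*sqrt(1.37e-09*4550400/(pi*0.36^2)))
= 0.247479
M(t) = 1.5 * 0.247479 = 0.371%

0.371


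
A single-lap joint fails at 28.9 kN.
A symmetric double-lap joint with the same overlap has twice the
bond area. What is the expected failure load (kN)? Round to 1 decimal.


Double-lap load = 2 * 28.9 = 57.8 kN

57.8


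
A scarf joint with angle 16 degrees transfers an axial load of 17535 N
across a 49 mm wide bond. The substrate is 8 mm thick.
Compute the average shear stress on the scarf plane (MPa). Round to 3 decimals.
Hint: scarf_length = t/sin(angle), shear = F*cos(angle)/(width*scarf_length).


scarf_length = 8 / sin(16 deg) = 29.0236 mm
cos(16 deg) = 0.961262
shear stress = 17535 * 0.961262 / (49 * 29.0236)
= 11.852 MPa

11.852


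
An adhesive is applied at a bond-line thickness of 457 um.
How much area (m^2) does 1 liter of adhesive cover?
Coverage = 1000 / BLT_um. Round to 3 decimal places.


Coverage = 1000 / 457 = 2.188 m^2

2.188


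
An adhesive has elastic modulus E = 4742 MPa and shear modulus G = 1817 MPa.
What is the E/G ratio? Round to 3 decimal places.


E/G = 4742 / 1817 = 2.610

2.610


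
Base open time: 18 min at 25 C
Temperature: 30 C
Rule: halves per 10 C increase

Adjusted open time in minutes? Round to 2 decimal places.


Acceleration = 2^((30-25)/10) = 1.4142
Open time = 18 / 1.4142 = 12.73 min

12.73


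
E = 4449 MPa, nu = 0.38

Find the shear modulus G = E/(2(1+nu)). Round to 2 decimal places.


G = 4449 / (2 * 1.38)
= 1611.96 MPa

1611.96


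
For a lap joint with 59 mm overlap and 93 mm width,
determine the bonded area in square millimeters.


Area = 59 * 93 = 5487 mm^2

5487


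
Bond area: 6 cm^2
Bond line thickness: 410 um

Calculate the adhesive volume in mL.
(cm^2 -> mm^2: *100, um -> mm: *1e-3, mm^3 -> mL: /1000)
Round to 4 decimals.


V = 6*100 * 410*1e-3 / 1000
= 0.2460 mL

0.2460


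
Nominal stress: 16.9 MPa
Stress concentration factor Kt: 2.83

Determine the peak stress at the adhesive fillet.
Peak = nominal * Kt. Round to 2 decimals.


Peak stress = 16.9 * 2.83
= 47.83 MPa

47.83


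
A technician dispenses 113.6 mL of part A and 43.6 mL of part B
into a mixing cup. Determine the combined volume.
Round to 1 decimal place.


Combined volume = 113.6 + 43.6
= 157.2 mL

157.2


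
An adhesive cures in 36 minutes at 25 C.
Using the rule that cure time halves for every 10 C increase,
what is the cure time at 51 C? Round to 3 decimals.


Factor = 2^((51 - 25) / 10) = 6.0629
Cure time = 36 / 6.0629
= 5.938 minutes

5.938


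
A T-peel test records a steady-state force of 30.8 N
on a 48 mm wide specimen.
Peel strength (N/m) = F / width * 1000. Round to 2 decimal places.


Peel strength = 30.8 / 48 * 1000
= 641.67 N/m

641.67


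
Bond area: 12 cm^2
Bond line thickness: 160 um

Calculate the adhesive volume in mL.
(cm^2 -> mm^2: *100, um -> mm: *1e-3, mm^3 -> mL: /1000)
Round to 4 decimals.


V = 12*100 * 160*1e-3 / 1000
= 0.1920 mL

0.1920


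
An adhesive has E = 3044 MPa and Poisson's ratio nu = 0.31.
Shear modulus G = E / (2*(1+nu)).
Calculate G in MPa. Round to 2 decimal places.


G = 3044 / (2*(1+0.31))
= 3044 / 2.62
= 1161.83 MPa

1161.83


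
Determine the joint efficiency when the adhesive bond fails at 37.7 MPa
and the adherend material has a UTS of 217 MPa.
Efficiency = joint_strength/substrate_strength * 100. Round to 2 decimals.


Joint efficiency = 37.7 / 217 * 100
= 17.37%

17.37


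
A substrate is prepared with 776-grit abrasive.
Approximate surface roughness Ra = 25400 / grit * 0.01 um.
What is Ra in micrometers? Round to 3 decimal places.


Ra = 25400 / 776 * 0.01 = 0.327 um

0.327


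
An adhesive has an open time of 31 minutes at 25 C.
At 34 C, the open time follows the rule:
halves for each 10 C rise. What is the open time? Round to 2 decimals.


Factor = 2^((34-25)/10) = 1.8661
Open time = 31 / 1.8661 = 16.61 min

16.61


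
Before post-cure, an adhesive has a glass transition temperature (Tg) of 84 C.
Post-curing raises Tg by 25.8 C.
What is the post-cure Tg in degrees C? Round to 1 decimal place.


Tg_post = Tg_base + delta_Tg
= 84 + 25.8
= 109.8 C

109.8
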